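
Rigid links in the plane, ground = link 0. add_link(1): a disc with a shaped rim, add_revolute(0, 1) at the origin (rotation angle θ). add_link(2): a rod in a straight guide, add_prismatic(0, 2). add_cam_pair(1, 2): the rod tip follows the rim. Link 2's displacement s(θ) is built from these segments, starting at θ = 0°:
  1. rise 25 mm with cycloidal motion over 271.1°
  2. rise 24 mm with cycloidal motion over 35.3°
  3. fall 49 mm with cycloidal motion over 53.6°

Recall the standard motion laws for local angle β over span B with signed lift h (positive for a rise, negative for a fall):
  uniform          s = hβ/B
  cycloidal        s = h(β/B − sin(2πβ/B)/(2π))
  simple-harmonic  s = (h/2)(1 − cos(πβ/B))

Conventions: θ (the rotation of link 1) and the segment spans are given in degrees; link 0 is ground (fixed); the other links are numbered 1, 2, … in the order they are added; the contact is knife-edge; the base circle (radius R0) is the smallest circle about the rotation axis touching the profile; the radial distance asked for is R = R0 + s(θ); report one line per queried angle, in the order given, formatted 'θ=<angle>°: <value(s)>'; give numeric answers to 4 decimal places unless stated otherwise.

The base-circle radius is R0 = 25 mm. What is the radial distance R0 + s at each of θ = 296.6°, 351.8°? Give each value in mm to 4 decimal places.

segment 1 (0° to 271.1°, cycloidal, h = 25) is passed completely: s = 0.0000 + (25) = 25.0000
θ = 296.6° falls in segment 2 (271.1° to 306.4°, cycloidal, h = 24): β = 296.6 − 271.1 = 25.5°, B = 35.3°; Δs = 24·(0.7224 − sin(2π·0.7224)/(2π)) = 21.0995; s = 25.0000 + 21.0995 = 46.0995
segment 2 (271.1° to 306.4°, cycloidal, h = 24) is passed completely: s = 25.0000 + (24) = 49.0000
θ = 351.8° falls in segment 3 (306.4° to 360°, cycloidal, h = -49): β = 351.8 − 306.4 = 45.4°, B = 53.6°; Δs = -49·(0.8470 − sin(2π·0.8470)/(2π)) = -47.8978; s = 49.0000 − 47.8978 = 1.1022
θ=296.6°: R = R0 + s = 25 + 46.0995 = 71.0995
θ=351.8°: R = R0 + s = 25 + 1.1022 = 26.1022

θ=296.6°: 71.0995
θ=351.8°: 26.1022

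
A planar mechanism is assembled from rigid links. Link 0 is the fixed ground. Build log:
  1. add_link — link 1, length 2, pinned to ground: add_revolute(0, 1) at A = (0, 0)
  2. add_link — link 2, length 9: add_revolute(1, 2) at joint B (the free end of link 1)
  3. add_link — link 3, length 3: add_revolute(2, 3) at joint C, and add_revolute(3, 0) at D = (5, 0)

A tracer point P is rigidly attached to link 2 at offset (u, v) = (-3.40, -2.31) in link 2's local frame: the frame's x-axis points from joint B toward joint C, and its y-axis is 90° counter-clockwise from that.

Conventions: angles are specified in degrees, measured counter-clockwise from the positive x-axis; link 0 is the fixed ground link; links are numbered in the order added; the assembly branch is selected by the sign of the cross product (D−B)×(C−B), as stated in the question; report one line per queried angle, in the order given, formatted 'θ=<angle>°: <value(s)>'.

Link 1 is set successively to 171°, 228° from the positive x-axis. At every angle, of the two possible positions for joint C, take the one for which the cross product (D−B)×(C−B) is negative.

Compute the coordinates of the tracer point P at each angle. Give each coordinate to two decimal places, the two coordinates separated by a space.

A=(0,0), D=(5.00,0)
θ=171°: B = A + 2.00·(cos171°, sin171°) = (-1.9754, 0.3129)
θ=171°: |BD| = 6.9824
θ=171°: circle(B,9.00) ∩ circle(D,3.00): a=8.6470, h=2.4958
θ=171°:   candidates: C₊=(6.7748,2.4187) cross=17.427; C₋=(6.5511,-2.5679) cross=-17.427
θ=171°:   branch - wants cross < 0 → take C=(6.5511,-2.5679) (cross=-17.427)
θ=171°: ex = (C−B)/|BC| = (0.9474,-0.3201); ey = (0.3201,0.9474)
θ=171°: P = B + -3.40·ex + -2.31·ey = (-5.9359,-0.7873)
θ=228°: B = A + 2.00·(cos228°, sin228°) = (-1.3383, -1.4863)
θ=228°: |BD| = 6.5102
θ=228°: circle(B,9.00) ∩ circle(D,3.00): a=8.7849, h=1.9560
θ=228°:   candidates: C₊=(6.7681,2.4236) cross=12.734; C₋=(7.6612,-1.3850) cross=-12.734
θ=228°:   branch - wants cross < 0 → take C=(7.6612,-1.3850) (cross=-12.734)
θ=228°: ex = (C−B)/|BC| = (0.9999,0.0113); ey = (-0.0113,0.9999)
θ=228°: P = B + -3.40·ex + -2.31·ey = (-4.7120,-3.8344)

θ=171°: -5.94 -0.79
θ=228°: -4.71 -3.83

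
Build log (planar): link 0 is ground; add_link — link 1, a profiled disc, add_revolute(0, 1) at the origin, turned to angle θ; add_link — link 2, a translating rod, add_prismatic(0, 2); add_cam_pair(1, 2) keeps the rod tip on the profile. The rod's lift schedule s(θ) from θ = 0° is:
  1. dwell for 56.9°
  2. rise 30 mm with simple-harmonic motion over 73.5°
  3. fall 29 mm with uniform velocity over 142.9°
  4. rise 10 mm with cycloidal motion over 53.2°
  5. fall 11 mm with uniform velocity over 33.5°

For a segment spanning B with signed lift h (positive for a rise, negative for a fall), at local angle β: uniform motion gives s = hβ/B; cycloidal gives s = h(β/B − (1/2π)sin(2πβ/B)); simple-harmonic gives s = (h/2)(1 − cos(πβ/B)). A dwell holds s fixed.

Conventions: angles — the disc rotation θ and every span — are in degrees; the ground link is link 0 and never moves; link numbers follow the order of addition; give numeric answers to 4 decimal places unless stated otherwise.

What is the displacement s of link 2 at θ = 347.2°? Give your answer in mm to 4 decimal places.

seg 1 [0°–56.9°] dwell: s stays 0.0000
seg 2 [56.9°–130.4°] simple-harmonic, h=30: full span → s += 30 → s = 30.0000
seg 3 [130.4°–273.3°] uniform, h=-29: full span → s += -29 → s = 1.0000
seg 4 [273.3°–326.5°] cycloidal, h=10: full span → s += 10 → s = 11.0000
seg 5 [326.5°–360°] uniform, h=-11: θ=347.2° here. β=20.7, B=33.5. -11·20.7/33.5 = -6.7970 → s = 4.2030

4.2030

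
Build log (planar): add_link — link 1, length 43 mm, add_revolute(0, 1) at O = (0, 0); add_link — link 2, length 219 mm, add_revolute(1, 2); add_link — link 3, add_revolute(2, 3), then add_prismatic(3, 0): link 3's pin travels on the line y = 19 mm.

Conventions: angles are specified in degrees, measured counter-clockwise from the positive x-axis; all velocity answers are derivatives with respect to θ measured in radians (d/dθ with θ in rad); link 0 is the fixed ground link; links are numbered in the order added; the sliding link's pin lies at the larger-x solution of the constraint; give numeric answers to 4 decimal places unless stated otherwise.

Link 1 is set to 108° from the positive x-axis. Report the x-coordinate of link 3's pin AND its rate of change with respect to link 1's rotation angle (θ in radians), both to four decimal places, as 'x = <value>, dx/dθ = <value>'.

geometry: r = 43 mm, L = 219 mm, e = 19 mm
crank pin P = (r cos θ, r sin θ) = (-13.287731, 40.895430)
h = r sin θ − e = 40.895430 − 19 = 21.895430
x = r cos θ + √(L² − h²) = -13.287731 + 217.902708 = 204.614977
dx/dθ = −r sin θ − h·r cos θ/√(L² − h²) (θ in radians; h = 21.895430) = -39.560244

x = 204.6150, dx/dθ = -39.5602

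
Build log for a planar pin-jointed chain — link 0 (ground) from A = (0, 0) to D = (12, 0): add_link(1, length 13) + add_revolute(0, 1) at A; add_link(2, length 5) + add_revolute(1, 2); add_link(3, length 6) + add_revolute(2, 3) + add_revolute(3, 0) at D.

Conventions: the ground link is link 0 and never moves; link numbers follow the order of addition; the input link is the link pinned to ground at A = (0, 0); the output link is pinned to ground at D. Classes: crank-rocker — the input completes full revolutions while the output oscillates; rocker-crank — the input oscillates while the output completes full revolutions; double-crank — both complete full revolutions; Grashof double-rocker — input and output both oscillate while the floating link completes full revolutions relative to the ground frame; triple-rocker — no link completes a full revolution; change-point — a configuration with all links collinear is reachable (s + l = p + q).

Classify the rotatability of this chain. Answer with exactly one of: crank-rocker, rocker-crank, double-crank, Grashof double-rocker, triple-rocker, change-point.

lengths: ground=12, input=13, coupler=5, output=6
sorted: s=5 (shortest), l=13 (longest), p+q=18
s + l = 18 vs p + q = 18
s + l = p + q → change-point (collinear configuration reachable)

change-point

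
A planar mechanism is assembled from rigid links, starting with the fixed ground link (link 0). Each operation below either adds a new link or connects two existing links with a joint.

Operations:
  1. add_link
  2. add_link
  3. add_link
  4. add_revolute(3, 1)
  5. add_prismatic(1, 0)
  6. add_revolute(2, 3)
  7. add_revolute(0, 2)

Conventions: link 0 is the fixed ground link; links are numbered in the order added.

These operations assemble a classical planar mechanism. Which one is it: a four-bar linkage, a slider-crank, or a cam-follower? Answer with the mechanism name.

links: 4 (incl. ground); joints: 3 revolute, 1 prismatic, 0 higher (cam) pair, forming one closed loop
4 links, 3 revolutes + 1 prismatic in one loop → slider-crank

slider-crank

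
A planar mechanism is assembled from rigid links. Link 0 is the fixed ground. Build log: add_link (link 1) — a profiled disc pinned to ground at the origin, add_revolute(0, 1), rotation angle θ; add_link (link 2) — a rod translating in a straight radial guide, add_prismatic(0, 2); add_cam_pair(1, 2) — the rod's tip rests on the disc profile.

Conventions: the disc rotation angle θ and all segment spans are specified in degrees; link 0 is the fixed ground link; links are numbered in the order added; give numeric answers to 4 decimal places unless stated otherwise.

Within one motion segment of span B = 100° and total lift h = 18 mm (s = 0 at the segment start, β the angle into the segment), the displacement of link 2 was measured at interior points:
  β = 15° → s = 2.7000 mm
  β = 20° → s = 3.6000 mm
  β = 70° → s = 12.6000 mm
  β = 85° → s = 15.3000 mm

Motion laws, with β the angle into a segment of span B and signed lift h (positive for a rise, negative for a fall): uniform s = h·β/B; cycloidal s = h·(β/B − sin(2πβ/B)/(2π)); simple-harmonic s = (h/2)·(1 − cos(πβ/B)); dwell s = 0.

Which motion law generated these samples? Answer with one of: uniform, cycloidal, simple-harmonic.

candidates at β/B = r: uniform s = h·r (linear in β); cycloidal s = h·(r − sin(2πr)/(2π)); simple-harmonic s = (h/2)(1 − cos(πr))
β=15°: printed 2.7000 | uniform 2.7000, cycloidal 0.3823, simple-harmonic 0.9809
β=20°: printed 3.6000 | uniform 3.6000, cycloidal 0.8754, simple-harmonic 1.7188
β=70°: printed 12.6000 | uniform 12.6000, cycloidal 15.3246, simple-harmonic 14.2901
β=85°: printed 15.3000 | uniform 15.3000, cycloidal 17.6177, simple-harmonic 17.0191
only one law matches every sample → uniform

uniform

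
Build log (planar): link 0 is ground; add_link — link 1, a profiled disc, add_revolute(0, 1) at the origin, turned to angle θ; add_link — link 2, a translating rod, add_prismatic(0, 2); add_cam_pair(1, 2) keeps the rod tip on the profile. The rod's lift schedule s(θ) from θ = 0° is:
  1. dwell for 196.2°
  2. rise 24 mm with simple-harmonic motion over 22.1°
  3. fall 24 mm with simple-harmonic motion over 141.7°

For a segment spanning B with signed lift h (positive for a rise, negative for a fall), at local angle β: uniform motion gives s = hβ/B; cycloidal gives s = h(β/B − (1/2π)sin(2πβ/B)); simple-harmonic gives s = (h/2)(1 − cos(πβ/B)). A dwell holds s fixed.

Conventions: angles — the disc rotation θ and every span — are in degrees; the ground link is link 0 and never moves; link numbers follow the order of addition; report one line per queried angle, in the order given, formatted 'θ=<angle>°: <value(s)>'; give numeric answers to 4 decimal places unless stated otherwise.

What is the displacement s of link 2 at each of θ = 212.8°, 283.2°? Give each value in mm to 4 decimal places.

seg 1 [0°–196.2°] dwell: s stays 0.0000
seg 2 [196.2°–218.3°] simple-harmonic, h=24: θ=212.8° here. β=16.6, B=22.1. 24/2·(1 − cos(π·0.7511)) = 20.5154 → s = 20.5154
seg 2 [196.2°–218.3°] simple-harmonic, h=24: full span → s += 24 → s = 24.0000
seg 3 [218.3°–360°] simple-harmonic, h=-24: θ=283.2° here. β=64.9, B=141.7. -24/2·(1 − cos(π·0.4580)) = -10.4216 → s = 13.5784

θ=212.8°: 20.5154
θ=283.2°: 13.5784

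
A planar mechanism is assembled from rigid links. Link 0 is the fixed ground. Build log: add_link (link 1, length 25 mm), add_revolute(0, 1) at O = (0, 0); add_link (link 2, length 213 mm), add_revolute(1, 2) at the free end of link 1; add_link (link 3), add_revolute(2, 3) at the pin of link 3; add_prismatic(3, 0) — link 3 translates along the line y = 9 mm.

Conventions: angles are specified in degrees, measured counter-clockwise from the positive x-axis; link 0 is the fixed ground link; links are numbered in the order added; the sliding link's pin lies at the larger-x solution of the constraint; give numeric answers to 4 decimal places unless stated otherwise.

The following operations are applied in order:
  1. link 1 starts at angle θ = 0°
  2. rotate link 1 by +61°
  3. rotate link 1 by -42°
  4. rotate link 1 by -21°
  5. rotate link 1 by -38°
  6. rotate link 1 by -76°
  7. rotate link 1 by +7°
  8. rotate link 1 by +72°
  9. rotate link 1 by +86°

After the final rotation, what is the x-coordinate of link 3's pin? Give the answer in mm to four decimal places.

geometry: r = 25 mm, L = 213 mm, e = 9 mm; θ starts at 0°
rotate link 1 by +61°: θ ← 0° +61° = 61°
rotate link 1 by -42°: θ ← 61° -42° = 19°
rotate link 1 by -21°: θ ← 19° -21° = -2°
rotate link 1 by -38°: θ ← -2° -38° = -40°
rotate link 1 by -76°: θ ← -40° -76° = -116°
rotate link 1 by +7°: θ ← -116° +7° = -109°
rotate link 1 by +72°: θ ← -109° +72° = -37°
rotate link 1 by +86°: θ ← -37° +86° = 49°
crank pin P = (r cos θ, r sin θ) = (16.401476, 18.867740)
h = r sin θ − e = 18.867740 − 9 = 9.867740
x = r cos θ + √(L² − h²) = 16.401476 + 212.771304 = 229.172780

229.1728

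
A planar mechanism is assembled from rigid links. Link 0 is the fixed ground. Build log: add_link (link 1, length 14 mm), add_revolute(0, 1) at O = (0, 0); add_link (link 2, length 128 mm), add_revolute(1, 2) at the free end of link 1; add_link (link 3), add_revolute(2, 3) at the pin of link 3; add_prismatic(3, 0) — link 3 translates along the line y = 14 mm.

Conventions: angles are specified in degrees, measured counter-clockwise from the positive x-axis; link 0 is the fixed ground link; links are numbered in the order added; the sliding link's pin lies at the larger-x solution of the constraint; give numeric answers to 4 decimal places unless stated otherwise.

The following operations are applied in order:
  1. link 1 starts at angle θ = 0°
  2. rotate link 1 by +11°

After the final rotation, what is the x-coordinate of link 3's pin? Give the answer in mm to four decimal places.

geometry: r = 14 mm, L = 128 mm, e = 14 mm; θ starts at 0°
rotate link 1 by +11°: θ ← 0° +11° = 11°
crank pin P = (r cos θ, r sin θ) = (13.742781, 2.671326)
h = r sin θ − e = 2.671326 − 14 = -11.328674
x = r cos θ + √(L² − h²) = 13.742781 + 127.497691 = 141.240471

141.2405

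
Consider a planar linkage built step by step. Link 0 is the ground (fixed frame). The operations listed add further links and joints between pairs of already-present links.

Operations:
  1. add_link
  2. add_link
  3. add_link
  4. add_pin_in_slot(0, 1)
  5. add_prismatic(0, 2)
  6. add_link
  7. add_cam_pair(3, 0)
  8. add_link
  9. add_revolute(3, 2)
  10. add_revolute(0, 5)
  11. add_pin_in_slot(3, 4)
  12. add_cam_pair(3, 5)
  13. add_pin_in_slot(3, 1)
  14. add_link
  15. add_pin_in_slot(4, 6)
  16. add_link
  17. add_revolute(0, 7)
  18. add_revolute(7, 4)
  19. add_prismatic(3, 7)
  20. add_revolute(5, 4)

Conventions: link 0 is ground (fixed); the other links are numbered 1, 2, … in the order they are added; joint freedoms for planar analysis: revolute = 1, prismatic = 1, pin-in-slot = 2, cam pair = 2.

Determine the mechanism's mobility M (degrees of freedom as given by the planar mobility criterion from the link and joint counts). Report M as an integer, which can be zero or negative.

ground; <1,0,0>
#1 <2,0,0>
#2 <3,0,0>
#3 <4,0,0>
PS:0↔1 J2 <4,0,1>
P:0↔2 J1 <4,1,1>
#4 <5,1,1>
C:3↔0 J2 <5,1,2>
#5 <6,1,2>
R:3↔2 J1 <6,2,2>
R:0↔5 J1 <6,3,2>
PS:3↔4 J2 <6,3,3>
C:3↔5 J2 <6,3,4>
PS:3↔1 J2 <6,3,5>
#6 <7,3,5>
PS:4↔6 J2 <7,3,6>
#7 <8,3,6>
R:0↔7 J1 <8,4,6>
R:7↔4 J1 <8,5,6>
P:3↔7 J1 <8,6,6>
R:5↔4 J1 <8,7,6>
3×7 − 2×7 − 1×6 = 1

M = 1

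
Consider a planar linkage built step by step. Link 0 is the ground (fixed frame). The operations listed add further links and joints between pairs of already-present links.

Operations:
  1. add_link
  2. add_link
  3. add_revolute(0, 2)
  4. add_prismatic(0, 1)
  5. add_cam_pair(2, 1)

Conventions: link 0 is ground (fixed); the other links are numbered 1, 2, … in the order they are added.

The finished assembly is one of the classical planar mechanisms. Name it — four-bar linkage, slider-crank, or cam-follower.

links: 3 (incl. ground); joints: 1 revolute, 1 prismatic, 1 higher (cam) pair, forming one closed loop
3 links, revolute + prismatic + higher pair in one loop → cam-follower

cam-follower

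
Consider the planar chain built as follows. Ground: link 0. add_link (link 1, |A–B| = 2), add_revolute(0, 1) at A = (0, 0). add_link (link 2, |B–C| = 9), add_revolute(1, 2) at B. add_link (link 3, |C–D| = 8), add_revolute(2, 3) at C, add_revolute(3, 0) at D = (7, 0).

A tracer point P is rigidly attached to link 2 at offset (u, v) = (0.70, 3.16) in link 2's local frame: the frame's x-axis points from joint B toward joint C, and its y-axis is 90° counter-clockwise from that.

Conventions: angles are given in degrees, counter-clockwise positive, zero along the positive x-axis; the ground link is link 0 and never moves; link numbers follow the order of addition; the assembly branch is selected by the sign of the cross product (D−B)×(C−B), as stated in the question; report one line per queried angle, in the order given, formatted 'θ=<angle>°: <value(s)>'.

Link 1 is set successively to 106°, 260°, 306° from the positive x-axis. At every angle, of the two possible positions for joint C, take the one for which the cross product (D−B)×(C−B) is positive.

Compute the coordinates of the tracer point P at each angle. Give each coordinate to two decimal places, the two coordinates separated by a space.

A=(0,0), D=(7.00,0)
θ=106°: B = A + 2.00·(cos106°, sin106°) = (-0.5513, 1.9225)
θ=106°: |BD| = 7.7922
θ=106°: circle(B,9.00) ∩ circle(D,8.00): a=4.9869, h=7.4920
θ=106°:   candidates: C₊=(6.1300,7.9525) cross=58.379; C₋=(2.4330,-6.5683) cross=-58.379
θ=106°:   branch + wants cross > 0 → take C=(6.1300,7.9525) (cross=58.379)
θ=106°: ex = (C−B)/|BC| = (0.7424,0.6700); ey = (-0.6700,0.7424)
θ=106°: P = B + 0.70·ex + 3.16·ey = (-2.1488,4.7374)
θ=260°: B = A + 2.00·(cos260°, sin260°) = (-0.3473, -1.9696)
θ=260°: |BD| = 7.6067
θ=260°: circle(B,9.00) ∩ circle(D,8.00): a=4.9208, h=7.5356
θ=260°:   candidates: C₊=(2.4545,6.5832) cross=57.321; C₋=(6.3569,-7.9741) cross=-57.321
θ=260°:   branch + wants cross > 0 → take C=(2.4545,6.5832) (cross=57.321)
θ=260°: ex = (C−B)/|BC| = (0.3113,0.9503); ey = (-0.9503,0.3113)
θ=260°: P = B + 0.70·ex + 3.16·ey = (-3.1324,-0.3207)
θ=306°: B = A + 2.00·(cos306°, sin306°) = (1.1756, -1.6180)
θ=306°: |BD| = 6.0450
θ=306°: circle(B,9.00) ∩ circle(D,8.00): a=4.4286, h=7.8350
θ=306°:   candidates: C₊=(3.3454,7.1165) cross=47.363; C₋=(7.5398,-7.9818) cross=-47.363
θ=306°:   branch + wants cross > 0 → take C=(3.3454,7.1165) (cross=47.363)
θ=306°: ex = (C−B)/|BC| = (0.2411,0.9705); ey = (-0.9705,0.2411)
θ=306°: P = B + 0.70·ex + 3.16·ey = (-1.7224,-0.1768)

θ=106°: -2.15 4.74
θ=260°: -3.13 -0.32
θ=306°: -1.72 -0.18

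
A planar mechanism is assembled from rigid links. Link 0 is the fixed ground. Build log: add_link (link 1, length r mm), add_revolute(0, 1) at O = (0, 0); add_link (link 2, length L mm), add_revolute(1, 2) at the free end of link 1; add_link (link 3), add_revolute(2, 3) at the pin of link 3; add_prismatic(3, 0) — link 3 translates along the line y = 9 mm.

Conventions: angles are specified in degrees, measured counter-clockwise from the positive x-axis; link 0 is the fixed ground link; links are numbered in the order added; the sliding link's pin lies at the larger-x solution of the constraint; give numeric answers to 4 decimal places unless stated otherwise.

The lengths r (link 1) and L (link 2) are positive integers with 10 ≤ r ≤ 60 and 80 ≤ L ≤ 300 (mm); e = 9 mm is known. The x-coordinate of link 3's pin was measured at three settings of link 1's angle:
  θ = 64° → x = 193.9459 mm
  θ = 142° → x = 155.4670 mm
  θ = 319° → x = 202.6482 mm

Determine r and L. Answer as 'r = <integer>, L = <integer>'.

constraint per measurement: (x − r cos θ)² + (r sin θ − e)² = L²
subtracting the θ₁ and θ₂ equations cancels the r² and L² terms:
r = (x₁² − x₂²) / (2[(x₁cos θ₁ + e sin θ₁) − (x₂cos θ₂ + e sin θ₂)]) = 32.0001 → r = 32
L² = (x₁ − r cos θ₁)² + (r sin θ₁ − e)² = 32761.0084 → L = 181.0000 → L = 181
check at θ₃=319°: x = 202.6482 (printed 202.6482) ✓

r = 32, L = 181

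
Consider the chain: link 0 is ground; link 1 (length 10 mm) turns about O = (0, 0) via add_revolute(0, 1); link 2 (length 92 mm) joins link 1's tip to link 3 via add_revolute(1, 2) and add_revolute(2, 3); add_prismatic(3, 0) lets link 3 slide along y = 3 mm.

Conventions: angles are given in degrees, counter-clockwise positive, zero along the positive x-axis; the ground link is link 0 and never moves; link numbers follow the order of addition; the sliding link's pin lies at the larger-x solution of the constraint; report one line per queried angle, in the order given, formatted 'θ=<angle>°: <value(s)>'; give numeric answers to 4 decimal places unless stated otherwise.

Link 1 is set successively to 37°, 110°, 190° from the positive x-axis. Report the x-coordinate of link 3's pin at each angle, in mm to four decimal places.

geometry: r = 10 mm, L = 92 mm, e = 3 mm
θ=37°: crank pin P = (r cos θ, r sin θ) = (7.986355, 6.018150)
θ=37°: h = r sin θ − e = 6.018150 − 3 = 3.018150
θ=37°: x = r cos θ + √(L² − h²) = 7.986355 + 91.950480 = 99.936835
θ=110°: crank pin P = (r cos θ, r sin θ) = (-3.420201, 9.396926)
θ=110°: h = r sin θ − e = 9.396926 − 3 = 6.396926
θ=110°: x = r cos θ + √(L² − h²) = -3.420201 + 91.777336 = 88.357134
θ=190°: crank pin P = (r cos θ, r sin θ) = (-9.848078, -1.736482)
θ=190°: h = r sin θ − e = -1.736482 − 3 = -4.736482
θ=190°: x = r cos θ + √(L² − h²) = -9.848078 + 91.877994 = 82.029916

θ=37°: 99.9368
θ=110°: 88.3571
θ=190°: 82.0299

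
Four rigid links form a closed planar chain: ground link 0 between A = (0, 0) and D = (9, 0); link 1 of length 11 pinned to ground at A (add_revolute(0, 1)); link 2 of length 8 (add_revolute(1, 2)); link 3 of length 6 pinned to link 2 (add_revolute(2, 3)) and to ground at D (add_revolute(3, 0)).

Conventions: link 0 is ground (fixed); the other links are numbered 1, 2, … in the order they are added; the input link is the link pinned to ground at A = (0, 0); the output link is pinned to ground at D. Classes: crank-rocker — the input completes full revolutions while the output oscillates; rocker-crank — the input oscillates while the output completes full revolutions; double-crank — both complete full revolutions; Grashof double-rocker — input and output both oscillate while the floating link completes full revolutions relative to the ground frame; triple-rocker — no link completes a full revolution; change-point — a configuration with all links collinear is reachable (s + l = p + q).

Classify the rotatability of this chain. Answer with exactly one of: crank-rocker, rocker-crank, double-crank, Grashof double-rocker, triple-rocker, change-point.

lengths: ground=9, input=11, coupler=8, output=6
sorted: s=6 (shortest), l=11 (longest), p+q=17
s + l = 17 vs p + q = 17
s + l = p + q → change-point (collinear configuration reachable)

change-point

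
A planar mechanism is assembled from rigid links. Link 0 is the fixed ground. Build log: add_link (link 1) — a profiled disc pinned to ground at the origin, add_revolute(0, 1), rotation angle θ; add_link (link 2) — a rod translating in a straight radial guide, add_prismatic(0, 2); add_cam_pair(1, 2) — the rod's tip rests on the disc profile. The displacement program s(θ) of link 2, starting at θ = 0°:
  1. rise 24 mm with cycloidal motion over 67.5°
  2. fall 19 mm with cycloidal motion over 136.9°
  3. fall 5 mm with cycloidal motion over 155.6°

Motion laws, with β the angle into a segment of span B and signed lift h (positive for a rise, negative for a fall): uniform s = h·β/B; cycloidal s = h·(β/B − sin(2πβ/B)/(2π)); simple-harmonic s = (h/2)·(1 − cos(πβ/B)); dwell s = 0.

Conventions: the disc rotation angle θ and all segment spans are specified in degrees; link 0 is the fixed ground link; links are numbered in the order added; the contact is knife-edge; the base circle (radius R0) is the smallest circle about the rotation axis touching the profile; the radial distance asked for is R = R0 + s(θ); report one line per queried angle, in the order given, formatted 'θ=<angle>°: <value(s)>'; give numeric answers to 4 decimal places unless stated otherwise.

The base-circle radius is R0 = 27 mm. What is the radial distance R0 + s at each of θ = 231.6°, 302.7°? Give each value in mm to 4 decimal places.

seg 1 [0°–67.5°] cycloidal, h=24: full span → s += 24 → s = 24.0000
seg 2 [67.5°–204.4°] cycloidal, h=-19: full span → s += -19 → s = 5.0000
seg 3 [204.4°–360°] cycloidal, h=-5: θ=231.6° here. β=27.2, B=155.6. -5·(0.1748 − sin(2π·0.1748)/(2π)) = -0.1654 → s = 4.8346
seg 3 [204.4°–360°] cycloidal, h=-5: θ=302.7° here. β=98.3, B=155.6. -5·(0.6317 − sin(2π·0.6317)/(2π)) = -3.7448 → s = 1.2552
θ=231.6°: R = R0 + s = 27 + 4.8346 = 31.8346
θ=302.7°: R = R0 + s = 27 + 1.2552 = 28.2552

θ=231.6°: 31.8346
θ=302.7°: 28.2552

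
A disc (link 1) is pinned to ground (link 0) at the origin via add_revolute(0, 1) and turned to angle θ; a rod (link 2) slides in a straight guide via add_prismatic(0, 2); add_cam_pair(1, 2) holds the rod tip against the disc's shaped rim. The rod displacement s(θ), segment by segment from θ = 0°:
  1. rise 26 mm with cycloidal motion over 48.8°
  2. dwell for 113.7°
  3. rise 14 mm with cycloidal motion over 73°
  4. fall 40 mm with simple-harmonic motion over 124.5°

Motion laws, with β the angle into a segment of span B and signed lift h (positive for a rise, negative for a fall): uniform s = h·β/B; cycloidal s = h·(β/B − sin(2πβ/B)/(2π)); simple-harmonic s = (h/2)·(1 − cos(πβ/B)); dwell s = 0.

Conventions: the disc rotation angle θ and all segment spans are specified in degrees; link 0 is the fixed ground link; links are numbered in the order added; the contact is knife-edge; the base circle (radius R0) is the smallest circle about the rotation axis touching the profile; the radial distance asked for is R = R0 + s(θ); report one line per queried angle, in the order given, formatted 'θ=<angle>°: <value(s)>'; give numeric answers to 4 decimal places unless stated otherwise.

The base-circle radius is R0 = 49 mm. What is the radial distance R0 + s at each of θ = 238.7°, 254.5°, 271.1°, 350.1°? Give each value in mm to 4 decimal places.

segment 1 (0° to 48.8°, cycloidal, h = 26) is passed completely: s = 0.0000 + (26) = 26.0000
segment 2 (48.8° to 162.5°, dwell): s unchanged at 26.0000
segment 3 (162.5° to 235.5°, cycloidal, h = 14) is passed completely: s = 26.0000 + (14) = 40.0000
θ = 238.7° falls in segment 4 (235.5° to 360°, simple-harmonic, h = -40): β = 238.7 − 235.5 = 3.2°, B = 124.5°; Δs = -40/2·(1 − cos(π·0.0257)) = -0.0652; s = 40.0000 − 0.0652 = 39.9348
θ = 254.5° falls in segment 4 (235.5° to 360°, simple-harmonic, h = -40): β = 254.5 − 235.5 = 19°, B = 124.5°; Δs = -40/2·(1 − cos(π·0.1526)) = -2.2549; s = 40.0000 − 2.2549 = 37.7451
θ = 271.1° falls in segment 4 (235.5° to 360°, simple-harmonic, h = -40): β = 271.1 − 235.5 = 35.6°, B = 124.5°; Δs = -40/2·(1 − cos(π·0.2859)) = -7.5415; s = 40.0000 − 7.5415 = 32.4585
θ = 350.1° falls in segment 4 (235.5° to 360°, simple-harmonic, h = -40): β = 350.1 − 235.5 = 114.6°, B = 124.5°; Δs = -40/2·(1 − cos(π·0.9205)) = -39.3792; s = 40.0000 − 39.3792 = 0.6208
θ=238.7°: R = R0 + s = 49 + 39.9348 = 88.9348
θ=254.5°: R = R0 + s = 49 + 37.7451 = 86.7451
θ=271.1°: R = R0 + s = 49 + 32.4585 = 81.4585
θ=350.1°: R = R0 + s = 49 + 0.6208 = 49.6208

θ=238.7°: 88.9348
θ=254.5°: 86.7451
θ=271.1°: 81.4585
θ=350.1°: 49.6208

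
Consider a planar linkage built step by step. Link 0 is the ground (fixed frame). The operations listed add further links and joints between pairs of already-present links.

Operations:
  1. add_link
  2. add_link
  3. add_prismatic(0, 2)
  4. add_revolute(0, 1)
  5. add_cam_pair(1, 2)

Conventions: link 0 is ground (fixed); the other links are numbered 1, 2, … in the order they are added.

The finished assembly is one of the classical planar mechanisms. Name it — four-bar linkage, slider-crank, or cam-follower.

links: 3 (incl. ground); joints: 1 revolute, 1 prismatic, 1 higher (cam) pair, forming one closed loop
3 links, revolute + prismatic + higher pair in one loop → cam-follower

cam-follower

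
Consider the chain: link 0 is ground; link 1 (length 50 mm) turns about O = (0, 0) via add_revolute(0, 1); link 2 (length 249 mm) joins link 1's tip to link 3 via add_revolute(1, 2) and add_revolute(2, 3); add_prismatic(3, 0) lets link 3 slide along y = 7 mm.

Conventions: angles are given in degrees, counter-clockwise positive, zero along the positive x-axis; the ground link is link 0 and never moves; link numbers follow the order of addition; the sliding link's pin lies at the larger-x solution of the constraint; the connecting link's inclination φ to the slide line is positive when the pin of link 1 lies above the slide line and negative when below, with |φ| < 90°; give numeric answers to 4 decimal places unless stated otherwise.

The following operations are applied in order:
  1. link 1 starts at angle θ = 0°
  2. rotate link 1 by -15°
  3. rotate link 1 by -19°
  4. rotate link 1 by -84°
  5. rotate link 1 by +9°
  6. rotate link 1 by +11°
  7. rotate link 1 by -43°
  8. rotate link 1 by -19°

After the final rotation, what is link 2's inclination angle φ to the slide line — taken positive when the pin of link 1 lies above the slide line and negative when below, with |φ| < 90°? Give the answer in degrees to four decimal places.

geometry: r = 50 mm, L = 249 mm, e = 7 mm; θ starts at 0°
rotate link 1 by -15°: θ ← 0° -15° = -15°
rotate link 1 by -19°: θ ← -15° -19° = -34°
rotate link 1 by -84°: θ ← -34° -84° = -118°
rotate link 1 by +9°: θ ← -118° +9° = -109°
rotate link 1 by +11°: θ ← -109° +11° = -98°
rotate link 1 by -43°: θ ← -98° -43° = -141°
rotate link 1 by -19°: θ ← -141° -19° = -160°
h = r sin θ − e = -17.101007 − 7 = -24.101007
sin φ = h / L = -24.101007 / 249 = -0.09679119
φ = arcsin(-0.09679119) = -5.554423°

-5.5544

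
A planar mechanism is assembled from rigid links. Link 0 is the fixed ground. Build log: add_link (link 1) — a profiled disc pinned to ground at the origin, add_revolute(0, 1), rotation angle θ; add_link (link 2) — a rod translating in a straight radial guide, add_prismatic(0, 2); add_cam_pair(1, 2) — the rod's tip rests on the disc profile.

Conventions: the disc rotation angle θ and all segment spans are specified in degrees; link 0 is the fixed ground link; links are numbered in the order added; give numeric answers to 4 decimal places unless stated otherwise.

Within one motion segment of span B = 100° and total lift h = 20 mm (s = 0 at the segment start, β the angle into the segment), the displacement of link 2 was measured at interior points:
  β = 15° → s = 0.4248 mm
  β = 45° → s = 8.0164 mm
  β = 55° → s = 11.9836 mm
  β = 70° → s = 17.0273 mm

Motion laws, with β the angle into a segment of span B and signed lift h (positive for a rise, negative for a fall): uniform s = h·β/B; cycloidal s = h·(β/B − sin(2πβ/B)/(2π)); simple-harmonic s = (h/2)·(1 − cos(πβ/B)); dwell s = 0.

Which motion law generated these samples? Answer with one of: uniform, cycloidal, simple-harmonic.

candidates at β/B = r: uniform s = h·r (linear in β); cycloidal s = h·(r − sin(2πr)/(2π)); simple-harmonic s = (h/2)(1 − cos(πr))
β=15°: printed 0.4248 | uniform 3.0000, cycloidal 0.4248, simple-harmonic 1.0899
β=45°: printed 8.0164 | uniform 9.0000, cycloidal 8.0164, simple-harmonic 8.4357
β=55°: printed 11.9836 | uniform 11.0000, cycloidal 11.9836, simple-harmonic 11.5643
β=70°: printed 17.0273 | uniform 14.0000, cycloidal 17.0273, simple-harmonic 15.8779
only one law matches every sample → cycloidal

cycloidal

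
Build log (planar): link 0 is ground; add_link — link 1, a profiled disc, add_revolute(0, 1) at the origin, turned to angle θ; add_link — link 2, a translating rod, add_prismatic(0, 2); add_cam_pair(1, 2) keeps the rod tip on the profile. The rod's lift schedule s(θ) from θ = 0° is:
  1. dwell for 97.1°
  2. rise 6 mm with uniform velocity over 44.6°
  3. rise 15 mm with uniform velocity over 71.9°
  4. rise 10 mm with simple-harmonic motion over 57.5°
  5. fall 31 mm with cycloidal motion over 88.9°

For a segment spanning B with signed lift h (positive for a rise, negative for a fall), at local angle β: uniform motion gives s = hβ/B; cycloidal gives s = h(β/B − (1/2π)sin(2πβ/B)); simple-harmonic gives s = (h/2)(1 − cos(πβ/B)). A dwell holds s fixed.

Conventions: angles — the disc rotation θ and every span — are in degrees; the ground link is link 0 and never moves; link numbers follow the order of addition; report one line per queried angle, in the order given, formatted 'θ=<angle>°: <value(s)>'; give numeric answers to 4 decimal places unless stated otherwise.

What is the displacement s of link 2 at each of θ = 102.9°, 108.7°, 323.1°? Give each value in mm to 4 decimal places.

seg 1 [0°–97.1°] dwell: s stays 0.0000
seg 2 [97.1°–141.7°] uniform, h=6: θ=102.9° here. β=5.8, B=44.6. 6·5.8/44.6 = 0.7803 → s = 0.7803
seg 2 [97.1°–141.7°] uniform, h=6: θ=108.7° here. β=11.6, B=44.6. 6·11.6/44.6 = 1.5605 → s = 1.5605
seg 2 [97.1°–141.7°] uniform, h=6: full span → s += 6 → s = 6.0000
seg 3 [141.7°–213.6°] uniform, h=15: full span → s += 15 → s = 21.0000
seg 4 [213.6°–271.1°] simple-harmonic, h=10: full span → s += 10 → s = 31.0000
seg 5 [271.1°–360°] cycloidal, h=-31: θ=323.1° here. β=52, B=88.9. -31·(0.5849 − sin(2π·0.5849)/(2π)) = -20.6423 → s = 10.3577

θ=102.9°: 0.7803
θ=108.7°: 1.5605
θ=323.1°: 10.3577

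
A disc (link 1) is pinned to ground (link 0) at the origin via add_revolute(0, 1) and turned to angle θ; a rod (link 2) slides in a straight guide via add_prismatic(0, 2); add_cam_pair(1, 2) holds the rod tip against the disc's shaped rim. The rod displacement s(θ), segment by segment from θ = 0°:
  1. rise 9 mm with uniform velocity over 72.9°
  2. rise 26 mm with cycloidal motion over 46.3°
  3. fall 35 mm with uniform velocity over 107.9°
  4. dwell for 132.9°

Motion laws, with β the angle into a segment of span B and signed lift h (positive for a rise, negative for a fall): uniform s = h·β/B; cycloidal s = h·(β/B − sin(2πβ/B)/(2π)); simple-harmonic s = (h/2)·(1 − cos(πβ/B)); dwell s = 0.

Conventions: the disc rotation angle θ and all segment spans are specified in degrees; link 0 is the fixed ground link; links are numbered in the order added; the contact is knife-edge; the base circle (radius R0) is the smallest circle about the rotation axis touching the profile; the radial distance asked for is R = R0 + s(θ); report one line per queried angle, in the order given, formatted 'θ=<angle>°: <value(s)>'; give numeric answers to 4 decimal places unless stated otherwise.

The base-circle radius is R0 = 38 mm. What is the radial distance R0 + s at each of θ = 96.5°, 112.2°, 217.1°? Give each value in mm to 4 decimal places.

segment 1 (0° to 72.9°, uniform, h = 9) is passed completely: s = 0.0000 + (9) = 9.0000
θ = 96.5° falls in segment 2 (72.9° to 119.2°, cycloidal, h = 26): β = 96.5 − 72.9 = 23.6°, B = 46.3°; Δs = 26·(0.5097 − sin(2π·0.5097)/(2π)) = 13.5052; s = 9.0000 + 13.5052 = 22.5052
θ = 112.2° falls in segment 2 (72.9° to 119.2°, cycloidal, h = 26): β = 112.2 − 72.9 = 39.3°, B = 46.3°; Δs = 26·(0.8488 − sin(2π·0.8488)/(2π)) = 25.4349; s = 9.0000 + 25.4349 = 34.4349
segment 2 (72.9° to 119.2°, cycloidal, h = 26) is passed completely: s = 9.0000 + (26) = 35.0000
θ = 217.1° falls in segment 3 (119.2° to 227.1°, uniform, h = -35): β = 217.1 − 119.2 = 97.9°, B = 107.9°; Δs = -35·97.9/107.9 = -31.7563; s = 35.0000 − 31.7563 = 3.2437
θ=96.5°: R = R0 + s = 38 + 22.5052 = 60.5052
θ=112.2°: R = R0 + s = 38 + 34.4349 = 72.4349
θ=217.1°: R = R0 + s = 38 + 3.2437 = 41.2437

θ=96.5°: 60.5052
θ=112.2°: 72.4349
θ=217.1°: 41.2437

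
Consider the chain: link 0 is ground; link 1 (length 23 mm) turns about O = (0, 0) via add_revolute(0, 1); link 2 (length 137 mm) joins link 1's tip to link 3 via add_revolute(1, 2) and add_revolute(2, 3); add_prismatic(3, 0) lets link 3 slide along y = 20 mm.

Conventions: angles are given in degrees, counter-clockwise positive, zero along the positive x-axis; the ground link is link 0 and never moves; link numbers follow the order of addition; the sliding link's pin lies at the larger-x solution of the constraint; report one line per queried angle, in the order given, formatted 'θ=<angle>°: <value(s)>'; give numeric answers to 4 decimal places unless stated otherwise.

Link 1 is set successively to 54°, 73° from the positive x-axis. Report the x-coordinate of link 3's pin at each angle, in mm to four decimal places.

geometry: r = 23 mm, L = 137 mm, e = 20 mm
θ=54°: crank pin P = (r cos θ, r sin θ) = (13.519061, 18.607391)
θ=54°: h = r sin θ − e = 18.607391 − 20 = -1.392609
θ=54°: x = r cos θ + √(L² − h²) = 13.519061 + 136.992922 = 150.511983
θ=73°: crank pin P = (r cos θ, r sin θ) = (6.724549, 21.995009)
θ=73°: h = r sin θ − e = 21.995009 − 20 = 1.995009
θ=73°: x = r cos θ + √(L² − h²) = 6.724549 + 136.985473 = 143.710023

θ=54°: 150.5120
θ=73°: 143.7100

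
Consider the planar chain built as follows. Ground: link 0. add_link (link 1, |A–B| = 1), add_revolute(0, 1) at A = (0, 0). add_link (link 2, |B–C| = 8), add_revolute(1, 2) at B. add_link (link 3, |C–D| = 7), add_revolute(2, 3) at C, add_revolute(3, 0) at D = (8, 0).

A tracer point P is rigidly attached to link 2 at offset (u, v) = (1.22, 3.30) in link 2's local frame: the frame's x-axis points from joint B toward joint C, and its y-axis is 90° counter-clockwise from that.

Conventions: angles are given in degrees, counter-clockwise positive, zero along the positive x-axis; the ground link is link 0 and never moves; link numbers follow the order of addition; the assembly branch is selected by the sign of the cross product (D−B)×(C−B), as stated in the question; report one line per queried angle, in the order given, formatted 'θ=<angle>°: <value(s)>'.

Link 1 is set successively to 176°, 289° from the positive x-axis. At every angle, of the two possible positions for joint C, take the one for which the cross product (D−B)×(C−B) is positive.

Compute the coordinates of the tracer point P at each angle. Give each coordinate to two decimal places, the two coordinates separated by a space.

A=(0,0), D=(8.00,0)
θ=176°: B = A + 1.00·(cos176°, sin176°) = (-0.9976, 0.0698)
θ=176°: |BD| = 8.9978
θ=176°: circle(B,8.00) ∩ circle(D,7.00): a=5.3325, h=5.9636
θ=176°:   candidates: C₊=(4.3810,5.9919) cross=53.660; C₋=(4.2885,-5.9350) cross=-53.660
θ=176°:   branch + wants cross > 0 → take C=(4.3810,5.9919) (cross=53.660)
θ=176°: ex = (C−B)/|BC| = (0.6723,0.7403); ey = (-0.7403,0.6723)
θ=176°: P = B + 1.22·ex + 3.30·ey = (-2.6202,3.1915)
θ=289°: B = A + 1.00·(cos289°, sin289°) = (0.3256, -0.9455)
θ=289°: |BD| = 7.7325
θ=289°: circle(B,8.00) ∩ circle(D,7.00): a=4.8362, h=6.3727
θ=289°:   candidates: C₊=(4.3462,5.9707) cross=49.277; C₋=(5.9047,-6.6790) cross=-49.277
θ=289°:   branch + wants cross > 0 → take C=(4.3462,5.9707) (cross=49.277)
θ=289°: ex = (C−B)/|BC| = (0.5026,0.8645); ey = (-0.8645,0.5026)
θ=289°: P = B + 1.22·ex + 3.30·ey = (-1.9142,1.7677)

θ=176°: -2.62 3.19
θ=289°: -1.91 1.77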